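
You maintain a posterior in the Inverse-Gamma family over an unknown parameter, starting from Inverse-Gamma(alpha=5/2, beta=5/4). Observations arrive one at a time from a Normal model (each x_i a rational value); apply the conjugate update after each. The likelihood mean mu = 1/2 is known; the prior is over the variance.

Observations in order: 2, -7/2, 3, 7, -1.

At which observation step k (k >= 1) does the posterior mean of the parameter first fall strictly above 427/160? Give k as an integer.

k = 2

obs 1: x=2 → posterior Inverse-Gamma(3, 19/8)
obs 2: x=-7/2 → posterior Inverse-Gamma(7/2, 83/8)
obs 3: x=3 → posterior Inverse-Gamma(4, 27/2)
obs 4: x=7 → posterior Inverse-Gamma(9/2, 277/8)
obs 5: x=-1 → posterior Inverse-Gamma(5, 143/4)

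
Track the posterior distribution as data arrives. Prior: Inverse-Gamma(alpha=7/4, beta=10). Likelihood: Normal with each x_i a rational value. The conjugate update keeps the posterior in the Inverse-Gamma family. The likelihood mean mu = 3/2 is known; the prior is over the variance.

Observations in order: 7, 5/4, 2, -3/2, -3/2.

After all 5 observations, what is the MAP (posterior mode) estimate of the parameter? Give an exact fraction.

1097/168

obs 1: x=7 → posterior Inverse-Gamma(9/4, 201/8)
obs 2: x=5/4 → posterior Inverse-Gamma(11/4, 805/32)
obs 3: x=2 → posterior Inverse-Gamma(13/4, 809/32)
obs 4: x=-3/2 → posterior Inverse-Gamma(15/4, 953/32)
obs 5: x=-3/2 → posterior Inverse-Gamma(17/4, 1097/32)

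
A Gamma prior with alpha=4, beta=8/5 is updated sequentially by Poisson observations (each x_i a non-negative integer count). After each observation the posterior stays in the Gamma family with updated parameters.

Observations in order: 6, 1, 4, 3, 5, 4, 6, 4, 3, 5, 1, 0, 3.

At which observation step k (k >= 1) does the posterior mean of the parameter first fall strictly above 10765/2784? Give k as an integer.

obs 1: x=6 → posterior Gamma(10, 13/5)
obs 2: x=1 → posterior Gamma(11, 18/5)
obs 3: x=4 → posterior Gamma(15, 23/5)
obs 4: x=3 → posterior Gamma(18, 28/5)
obs 5: x=5 → posterior Gamma(23, 33/5)
obs 6: x=4 → posterior Gamma(27, 38/5)
obs 7: x=6 → posterior Gamma(33, 43/5)
obs 8: x=4 → posterior Gamma(37, 48/5)
obs 9: x=3 → posterior Gamma(40, 53/5)
obs 10: x=5 → posterior Gamma(45, 58/5)
obs 11: x=1 → posterior Gamma(46, 63/5)
obs 12: x=0 → posterior Gamma(46, 68/5)
obs 13: x=3 → posterior Gamma(49, 73/5)

k = 10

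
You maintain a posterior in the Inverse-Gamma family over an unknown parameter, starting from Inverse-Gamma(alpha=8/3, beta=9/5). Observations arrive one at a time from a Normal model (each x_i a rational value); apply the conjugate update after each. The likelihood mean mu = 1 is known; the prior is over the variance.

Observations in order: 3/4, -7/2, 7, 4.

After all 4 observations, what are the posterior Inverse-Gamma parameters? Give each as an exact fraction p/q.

alpha=14/3, beta=5513/160

obs 1: x=3/4 → posterior Inverse-Gamma(19/6, 293/160)
obs 2: x=-7/2 → posterior Inverse-Gamma(11/3, 1913/160)
obs 3: x=7 → posterior Inverse-Gamma(25/6, 4793/160)
obs 4: x=4 → posterior Inverse-Gamma(14/3, 5513/160)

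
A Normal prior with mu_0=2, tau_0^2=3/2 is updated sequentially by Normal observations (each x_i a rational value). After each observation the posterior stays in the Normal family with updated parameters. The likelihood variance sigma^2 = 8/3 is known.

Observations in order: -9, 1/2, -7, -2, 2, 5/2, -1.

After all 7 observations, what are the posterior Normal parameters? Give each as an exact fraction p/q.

mu_0=-94/79, tau_0^2=24/79

obs 1: x=-9 → posterior Normal(-49/25, 24/25)
obs 2: x=1/2 → posterior Normal(-89/68, 12/17)
obs 3: x=-7 → posterior Normal(-5/2, 24/43)
obs 4: x=-2 → posterior Normal(-251/104, 6/13)
obs 5: x=2 → posterior Normal(-215/122, 24/61)
obs 6: x=5/2 → posterior Normal(-17/14, 12/35)
obs 7: x=-1 → posterior Normal(-94/79, 24/79)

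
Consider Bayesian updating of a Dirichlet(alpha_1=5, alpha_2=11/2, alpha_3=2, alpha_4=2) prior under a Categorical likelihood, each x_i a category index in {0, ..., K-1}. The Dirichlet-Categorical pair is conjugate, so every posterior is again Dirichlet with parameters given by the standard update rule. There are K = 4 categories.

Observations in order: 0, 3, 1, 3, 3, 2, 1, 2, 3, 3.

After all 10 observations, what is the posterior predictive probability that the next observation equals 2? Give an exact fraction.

obs 1: x=0 → posterior Dirichlet(6, 11/2, 2, 2)
obs 2: x=3 → posterior Dirichlet(6, 11/2, 2, 3)
obs 3: x=1 → posterior Dirichlet(6, 13/2, 2, 3)
obs 4: x=3 → posterior Dirichlet(6, 13/2, 2, 4)
obs 5: x=3 → posterior Dirichlet(6, 13/2, 2, 5)
obs 6: x=2 → posterior Dirichlet(6, 13/2, 3, 5)
obs 7: x=1 → posterior Dirichlet(6, 15/2, 3, 5)
obs 8: x=2 → posterior Dirichlet(6, 15/2, 4, 5)
obs 9: x=3 → posterior Dirichlet(6, 15/2, 4, 6)
obs 10: x=3 → posterior Dirichlet(6, 15/2, 4, 7)

8/49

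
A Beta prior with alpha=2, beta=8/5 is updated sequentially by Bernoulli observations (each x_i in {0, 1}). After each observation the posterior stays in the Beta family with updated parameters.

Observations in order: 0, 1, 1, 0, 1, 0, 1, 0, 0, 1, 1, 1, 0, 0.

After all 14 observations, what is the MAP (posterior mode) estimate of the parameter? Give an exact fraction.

20/39

obs 1: x=0 → posterior Beta(2, 13/5)
obs 2: x=1 → posterior Beta(3, 13/5)
obs 3: x=1 → posterior Beta(4, 13/5)
obs 4: x=0 → posterior Beta(4, 18/5)
obs 5: x=1 → posterior Beta(5, 18/5)
obs 6: x=0 → posterior Beta(5, 23/5)
obs 7: x=1 → posterior Beta(6, 23/5)
obs 8: x=0 → posterior Beta(6, 28/5)
obs 9: x=0 → posterior Beta(6, 33/5)
obs 10: x=1 → posterior Beta(7, 33/5)
obs 11: x=1 → posterior Beta(8, 33/5)
obs 12: x=1 → posterior Beta(9, 33/5)
obs 13: x=0 → posterior Beta(9, 38/5)
obs 14: x=0 → posterior Beta(9, 43/5)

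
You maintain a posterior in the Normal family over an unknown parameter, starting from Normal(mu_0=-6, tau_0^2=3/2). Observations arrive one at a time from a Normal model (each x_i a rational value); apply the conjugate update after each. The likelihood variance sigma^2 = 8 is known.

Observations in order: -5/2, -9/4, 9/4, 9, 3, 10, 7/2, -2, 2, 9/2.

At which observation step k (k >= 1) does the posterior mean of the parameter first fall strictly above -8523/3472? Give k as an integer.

k = 5

obs 1: x=-5/2 → posterior Normal(-207/38, 24/19)
obs 2: x=-9/4 → posterior Normal(-441/88, 12/11)
obs 3: x=9/4 → posterior Normal(-207/50, 24/25)
obs 4: x=9 → posterior Normal(-153/56, 6/7)
obs 5: x=3 → posterior Normal(-135/62, 24/31)
obs 6: x=10 → posterior Normal(-75/68, 12/17)
obs 7: x=7/2 → posterior Normal(-27/37, 24/37)
obs 8: x=-2 → posterior Normal(-33/40, 3/5)
obs 9: x=2 → posterior Normal(-27/43, 24/43)
obs 10: x=9/2 → posterior Normal(-27/92, 12/23)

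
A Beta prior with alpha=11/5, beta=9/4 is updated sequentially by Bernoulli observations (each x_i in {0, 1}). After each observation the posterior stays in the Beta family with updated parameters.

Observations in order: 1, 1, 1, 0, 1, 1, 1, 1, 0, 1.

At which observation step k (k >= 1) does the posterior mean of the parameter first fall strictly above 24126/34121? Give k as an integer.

obs 1: x=1 → posterior Beta(16/5, 9/4)
obs 2: x=1 → posterior Beta(21/5, 9/4)
obs 3: x=1 → posterior Beta(26/5, 9/4)
obs 4: x=0 → posterior Beta(26/5, 13/4)
obs 5: x=1 → posterior Beta(31/5, 13/4)
obs 6: x=1 → posterior Beta(36/5, 13/4)
obs 7: x=1 → posterior Beta(41/5, 13/4)
obs 8: x=1 → posterior Beta(46/5, 13/4)
obs 9: x=0 → posterior Beta(46/5, 17/4)
obs 10: x=1 → posterior Beta(51/5, 17/4)

k = 7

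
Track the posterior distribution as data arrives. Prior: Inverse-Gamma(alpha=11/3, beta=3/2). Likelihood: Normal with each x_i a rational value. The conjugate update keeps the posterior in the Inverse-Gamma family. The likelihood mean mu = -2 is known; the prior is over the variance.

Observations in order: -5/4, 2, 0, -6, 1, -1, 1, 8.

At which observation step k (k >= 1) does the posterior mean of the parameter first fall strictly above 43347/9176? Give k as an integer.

obs 1: x=-5/4 → posterior Inverse-Gamma(25/6, 57/32)
obs 2: x=2 → posterior Inverse-Gamma(14/3, 313/32)
obs 3: x=0 → posterior Inverse-Gamma(31/6, 377/32)
obs 4: x=-6 → posterior Inverse-Gamma(17/3, 633/32)
obs 5: x=1 → posterior Inverse-Gamma(37/6, 777/32)
obs 6: x=-1 → posterior Inverse-Gamma(20/3, 793/32)
obs 7: x=1 → posterior Inverse-Gamma(43/6, 937/32)
obs 8: x=8 → posterior Inverse-Gamma(23/3, 2537/32)

k = 7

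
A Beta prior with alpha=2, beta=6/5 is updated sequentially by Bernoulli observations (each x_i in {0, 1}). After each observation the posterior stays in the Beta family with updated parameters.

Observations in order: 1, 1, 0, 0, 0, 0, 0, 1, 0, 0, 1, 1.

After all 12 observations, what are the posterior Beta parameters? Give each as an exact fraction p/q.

alpha=7, beta=41/5

obs 1: x=1 → posterior Beta(3, 6/5)
obs 2: x=1 → posterior Beta(4, 6/5)
obs 3: x=0 → posterior Beta(4, 11/5)
obs 4: x=0 → posterior Beta(4, 16/5)
obs 5: x=0 → posterior Beta(4, 21/5)
obs 6: x=0 → posterior Beta(4, 26/5)
obs 7: x=0 → posterior Beta(4, 31/5)
obs 8: x=1 → posterior Beta(5, 31/5)
obs 9: x=0 → posterior Beta(5, 36/5)
obs 10: x=0 → posterior Beta(5, 41/5)
obs 11: x=1 → posterior Beta(6, 41/5)
obs 12: x=1 → posterior Beta(7, 41/5)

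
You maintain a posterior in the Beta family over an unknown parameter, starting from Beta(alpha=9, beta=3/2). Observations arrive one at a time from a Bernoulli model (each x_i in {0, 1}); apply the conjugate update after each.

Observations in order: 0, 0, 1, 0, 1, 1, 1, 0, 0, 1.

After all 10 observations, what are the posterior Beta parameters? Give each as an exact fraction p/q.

alpha=14, beta=13/2

obs 1: x=0 → posterior Beta(9, 5/2)
obs 2: x=0 → posterior Beta(9, 7/2)
obs 3: x=1 → posterior Beta(10, 7/2)
obs 4: x=0 → posterior Beta(10, 9/2)
obs 5: x=1 → posterior Beta(11, 9/2)
obs 6: x=1 → posterior Beta(12, 9/2)
obs 7: x=1 → posterior Beta(13, 9/2)
obs 8: x=0 → posterior Beta(13, 11/2)
obs 9: x=0 → posterior Beta(13, 13/2)
obs 10: x=1 → posterior Beta(14, 13/2)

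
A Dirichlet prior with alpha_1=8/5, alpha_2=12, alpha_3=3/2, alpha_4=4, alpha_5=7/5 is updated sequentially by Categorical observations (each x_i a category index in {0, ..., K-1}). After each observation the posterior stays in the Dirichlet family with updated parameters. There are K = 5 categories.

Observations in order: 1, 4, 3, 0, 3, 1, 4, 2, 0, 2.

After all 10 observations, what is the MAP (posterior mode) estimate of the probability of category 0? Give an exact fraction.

obs 1: x=1 → posterior Dirichlet(8/5, 13, 3/2, 4, 7/5)
obs 2: x=4 → posterior Dirichlet(8/5, 13, 3/2, 4, 12/5)
obs 3: x=3 → posterior Dirichlet(8/5, 13, 3/2, 5, 12/5)
obs 4: x=0 → posterior Dirichlet(13/5, 13, 3/2, 5, 12/5)
obs 5: x=3 → posterior Dirichlet(13/5, 13, 3/2, 6, 12/5)
obs 6: x=1 → posterior Dirichlet(13/5, 14, 3/2, 6, 12/5)
obs 7: x=4 → posterior Dirichlet(13/5, 14, 3/2, 6, 17/5)
obs 8: x=2 → posterior Dirichlet(13/5, 14, 5/2, 6, 17/5)
obs 9: x=0 → posterior Dirichlet(18/5, 14, 5/2, 6, 17/5)
obs 10: x=2 → posterior Dirichlet(18/5, 14, 7/2, 6, 17/5)

26/255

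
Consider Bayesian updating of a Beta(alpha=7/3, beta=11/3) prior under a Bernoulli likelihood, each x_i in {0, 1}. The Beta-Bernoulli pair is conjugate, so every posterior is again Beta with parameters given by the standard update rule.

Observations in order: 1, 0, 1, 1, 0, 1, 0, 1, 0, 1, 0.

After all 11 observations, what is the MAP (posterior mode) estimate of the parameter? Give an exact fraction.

obs 1: x=1 → posterior Beta(10/3, 11/3)
obs 2: x=0 → posterior Beta(10/3, 14/3)
obs 3: x=1 → posterior Beta(13/3, 14/3)
obs 4: x=1 → posterior Beta(16/3, 14/3)
obs 5: x=0 → posterior Beta(16/3, 17/3)
obs 6: x=1 → posterior Beta(19/3, 17/3)
obs 7: x=0 → posterior Beta(19/3, 20/3)
obs 8: x=1 → posterior Beta(22/3, 20/3)
obs 9: x=0 → posterior Beta(22/3, 23/3)
obs 10: x=1 → posterior Beta(25/3, 23/3)
obs 11: x=0 → posterior Beta(25/3, 26/3)

22/45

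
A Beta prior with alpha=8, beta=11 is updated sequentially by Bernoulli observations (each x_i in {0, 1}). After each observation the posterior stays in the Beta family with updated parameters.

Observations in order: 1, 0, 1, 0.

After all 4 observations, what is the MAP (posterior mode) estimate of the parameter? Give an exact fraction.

3/7

obs 1: x=1 → posterior Beta(9, 11)
obs 2: x=0 → posterior Beta(9, 12)
obs 3: x=1 → posterior Beta(10, 12)
obs 4: x=0 → posterior Beta(10, 13)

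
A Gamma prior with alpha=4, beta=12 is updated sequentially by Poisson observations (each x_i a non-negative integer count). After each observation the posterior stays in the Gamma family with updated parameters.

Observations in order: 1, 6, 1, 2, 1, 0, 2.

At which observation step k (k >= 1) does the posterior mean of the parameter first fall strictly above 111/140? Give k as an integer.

k = 3

obs 1: x=1 → posterior Gamma(5, 13)
obs 2: x=6 → posterior Gamma(11, 14)
obs 3: x=1 → posterior Gamma(12, 15)
obs 4: x=2 → posterior Gamma(14, 16)
obs 5: x=1 → posterior Gamma(15, 17)
obs 6: x=0 → posterior Gamma(15, 18)
obs 7: x=2 → posterior Gamma(17, 19)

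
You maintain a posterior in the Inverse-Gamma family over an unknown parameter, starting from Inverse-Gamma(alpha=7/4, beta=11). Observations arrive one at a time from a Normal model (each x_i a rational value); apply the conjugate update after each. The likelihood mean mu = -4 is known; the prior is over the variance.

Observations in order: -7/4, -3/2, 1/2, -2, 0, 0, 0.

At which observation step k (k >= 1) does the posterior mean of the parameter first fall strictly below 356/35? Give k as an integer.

k = 2

obs 1: x=-7/4 → posterior Inverse-Gamma(9/4, 433/32)
obs 2: x=-3/2 → posterior Inverse-Gamma(11/4, 533/32)
obs 3: x=1/2 → posterior Inverse-Gamma(13/4, 857/32)
obs 4: x=-2 → posterior Inverse-Gamma(15/4, 921/32)
obs 5: x=0 → posterior Inverse-Gamma(17/4, 1177/32)
obs 6: x=0 → posterior Inverse-Gamma(19/4, 1433/32)
obs 7: x=0 → posterior Inverse-Gamma(21/4, 1689/32)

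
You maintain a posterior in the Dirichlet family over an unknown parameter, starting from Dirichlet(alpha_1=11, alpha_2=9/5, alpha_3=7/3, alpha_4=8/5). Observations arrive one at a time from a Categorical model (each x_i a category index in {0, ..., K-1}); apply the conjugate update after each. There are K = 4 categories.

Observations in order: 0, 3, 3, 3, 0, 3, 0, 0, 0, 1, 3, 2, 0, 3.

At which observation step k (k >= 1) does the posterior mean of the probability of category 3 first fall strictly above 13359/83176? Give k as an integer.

k = 3

obs 1: x=0 → posterior Dirichlet(12, 9/5, 7/3, 8/5)
obs 2: x=3 → posterior Dirichlet(12, 9/5, 7/3, 13/5)
obs 3: x=3 → posterior Dirichlet(12, 9/5, 7/3, 18/5)
obs 4: x=3 → posterior Dirichlet(12, 9/5, 7/3, 23/5)
obs 5: x=0 → posterior Dirichlet(13, 9/5, 7/3, 23/5)
obs 6: x=3 → posterior Dirichlet(13, 9/5, 7/3, 28/5)
obs 7: x=0 → posterior Dirichlet(14, 9/5, 7/3, 28/5)
obs 8: x=0 → posterior Dirichlet(15, 9/5, 7/3, 28/5)
obs 9: x=0 → posterior Dirichlet(16, 9/5, 7/3, 28/5)
obs 10: x=1 → posterior Dirichlet(16, 14/5, 7/3, 28/5)
obs 11: x=3 → posterior Dirichlet(16, 14/5, 7/3, 33/5)
obs 12: x=2 → posterior Dirichlet(16, 14/5, 10/3, 33/5)
obs 13: x=0 → posterior Dirichlet(17, 14/5, 10/3, 33/5)
obs 14: x=3 → posterior Dirichlet(17, 14/5, 10/3, 38/5)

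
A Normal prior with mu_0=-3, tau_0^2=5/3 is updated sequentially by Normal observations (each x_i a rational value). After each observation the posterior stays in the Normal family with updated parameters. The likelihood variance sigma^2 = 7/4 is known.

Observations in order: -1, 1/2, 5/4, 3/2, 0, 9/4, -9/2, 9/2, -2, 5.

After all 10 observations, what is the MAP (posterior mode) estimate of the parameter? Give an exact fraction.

87/221

obs 1: x=-1 → posterior Normal(-83/41, 35/41)
obs 2: x=1/2 → posterior Normal(-73/61, 35/61)
obs 3: x=5/4 → posterior Normal(-16/27, 35/81)
obs 4: x=3/2 → posterior Normal(-18/101, 35/101)
obs 5: x=0 → posterior Normal(-18/121, 35/121)
obs 6: x=9/4 → posterior Normal(9/47, 35/141)
obs 7: x=-9/2 → posterior Normal(-9/23, 5/23)
obs 8: x=9/2 → posterior Normal(27/181, 35/181)
obs 9: x=-2 → posterior Normal(-13/201, 35/201)
obs 10: x=5 → posterior Normal(87/221, 35/221)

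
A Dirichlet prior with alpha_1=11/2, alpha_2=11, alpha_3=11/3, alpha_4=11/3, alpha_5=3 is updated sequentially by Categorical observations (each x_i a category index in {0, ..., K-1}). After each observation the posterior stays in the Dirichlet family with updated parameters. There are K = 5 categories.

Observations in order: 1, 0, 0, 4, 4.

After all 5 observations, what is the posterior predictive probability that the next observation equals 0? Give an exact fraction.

obs 1: x=1 → posterior Dirichlet(11/2, 12, 11/3, 11/3, 3)
obs 2: x=0 → posterior Dirichlet(13/2, 12, 11/3, 11/3, 3)
obs 3: x=0 → posterior Dirichlet(15/2, 12, 11/3, 11/3, 3)
obs 4: x=4 → posterior Dirichlet(15/2, 12, 11/3, 11/3, 4)
obs 5: x=4 → posterior Dirichlet(15/2, 12, 11/3, 11/3, 5)

45/191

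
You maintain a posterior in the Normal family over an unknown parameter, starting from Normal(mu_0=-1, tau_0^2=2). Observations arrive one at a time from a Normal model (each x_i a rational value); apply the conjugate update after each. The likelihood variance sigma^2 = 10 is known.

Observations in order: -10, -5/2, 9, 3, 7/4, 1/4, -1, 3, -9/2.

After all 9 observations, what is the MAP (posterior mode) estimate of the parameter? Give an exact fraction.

obs 1: x=-10 → posterior Normal(-5/2, 5/3)
obs 2: x=-5/2 → posterior Normal(-5/2, 10/7)
obs 3: x=9 → posterior Normal(-17/16, 5/4)
obs 4: x=3 → posterior Normal(-11/18, 10/9)
obs 5: x=7/4 → posterior Normal(-3/8, 1)
obs 6: x=1/4 → posterior Normal(-7/22, 10/11)
obs 7: x=-1 → posterior Normal(-3/8, 5/6)
obs 8: x=3 → posterior Normal(-3/26, 10/13)
obs 9: x=-9/2 → posterior Normal(-3/7, 5/7)

-3/7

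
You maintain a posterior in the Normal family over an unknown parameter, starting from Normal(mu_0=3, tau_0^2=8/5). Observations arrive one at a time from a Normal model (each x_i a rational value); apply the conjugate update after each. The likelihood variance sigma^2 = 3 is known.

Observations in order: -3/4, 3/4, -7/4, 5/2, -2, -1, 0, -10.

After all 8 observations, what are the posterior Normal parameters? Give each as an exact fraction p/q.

obs 1: x=-3/4 → posterior Normal(39/23, 24/23)
obs 2: x=3/4 → posterior Normal(45/31, 24/31)
obs 3: x=-7/4 → posterior Normal(31/39, 8/13)
obs 4: x=5/2 → posterior Normal(51/47, 24/47)
obs 5: x=-2 → posterior Normal(7/11, 24/55)
obs 6: x=-1 → posterior Normal(3/7, 8/21)
obs 7: x=0 → posterior Normal(27/71, 24/71)
obs 8: x=-10 → posterior Normal(-53/79, 24/79)

mu_0=-53/79, tau_0^2=24/79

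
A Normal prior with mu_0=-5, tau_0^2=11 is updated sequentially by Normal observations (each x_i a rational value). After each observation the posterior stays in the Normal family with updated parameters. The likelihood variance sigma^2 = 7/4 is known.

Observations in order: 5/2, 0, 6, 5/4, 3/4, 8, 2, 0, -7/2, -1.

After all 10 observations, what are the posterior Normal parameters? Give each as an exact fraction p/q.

obs 1: x=5/2 → posterior Normal(25/17, 77/51)
obs 2: x=0 → posterior Normal(15/19, 77/95)
obs 3: x=6 → posterior Normal(339/139, 77/139)
obs 4: x=5/4 → posterior Normal(394/183, 77/183)
obs 5: x=3/4 → posterior Normal(427/227, 77/227)
obs 6: x=8 → posterior Normal(779/271, 77/271)
obs 7: x=2 → posterior Normal(289/105, 11/45)
obs 8: x=0 → posterior Normal(867/359, 77/359)
obs 9: x=-7/2 → posterior Normal(23/13, 77/403)
obs 10: x=-1 → posterior Normal(223/149, 77/447)

mu_0=223/149, tau_0^2=77/447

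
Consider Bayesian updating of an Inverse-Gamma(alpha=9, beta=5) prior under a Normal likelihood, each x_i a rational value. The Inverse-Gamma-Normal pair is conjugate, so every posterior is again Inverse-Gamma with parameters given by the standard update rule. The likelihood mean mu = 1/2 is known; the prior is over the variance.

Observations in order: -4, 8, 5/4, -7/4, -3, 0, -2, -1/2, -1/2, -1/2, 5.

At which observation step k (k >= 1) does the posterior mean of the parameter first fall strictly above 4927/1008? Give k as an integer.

obs 1: x=-4 → posterior Inverse-Gamma(19/2, 121/8)
obs 2: x=8 → posterior Inverse-Gamma(10, 173/4)
obs 3: x=5/4 → posterior Inverse-Gamma(21/2, 1393/32)
obs 4: x=-7/4 → posterior Inverse-Gamma(11, 737/16)
obs 5: x=-3 → posterior Inverse-Gamma(23/2, 835/16)
obs 6: x=0 → posterior Inverse-Gamma(12, 837/16)
obs 7: x=-2 → posterior Inverse-Gamma(25/2, 887/16)
obs 8: x=-1/2 → posterior Inverse-Gamma(13, 895/16)
obs 9: x=-1/2 → posterior Inverse-Gamma(27/2, 903/16)
obs 10: x=-1/2 → posterior Inverse-Gamma(14, 911/16)
obs 11: x=5 → posterior Inverse-Gamma(29/2, 1073/16)

k = 5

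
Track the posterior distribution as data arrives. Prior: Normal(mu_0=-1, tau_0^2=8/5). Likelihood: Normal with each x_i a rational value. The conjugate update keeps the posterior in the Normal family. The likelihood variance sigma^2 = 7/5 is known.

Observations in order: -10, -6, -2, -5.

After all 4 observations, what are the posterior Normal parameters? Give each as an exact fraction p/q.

mu_0=-191/39, tau_0^2=56/195

obs 1: x=-10 → posterior Normal(-29/5, 56/75)
obs 2: x=-6 → posterior Normal(-135/23, 56/115)
obs 3: x=-2 → posterior Normal(-151/31, 56/155)
obs 4: x=-5 → posterior Normal(-191/39, 56/195)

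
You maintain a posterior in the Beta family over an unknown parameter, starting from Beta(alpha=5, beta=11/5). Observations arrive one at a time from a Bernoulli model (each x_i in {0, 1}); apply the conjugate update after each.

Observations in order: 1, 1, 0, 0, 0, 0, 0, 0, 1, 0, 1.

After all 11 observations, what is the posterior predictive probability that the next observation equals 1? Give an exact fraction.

obs 1: x=1 → posterior Beta(6, 11/5)
obs 2: x=1 → posterior Beta(7, 11/5)
obs 3: x=0 → posterior Beta(7, 16/5)
obs 4: x=0 → posterior Beta(7, 21/5)
obs 5: x=0 → posterior Beta(7, 26/5)
obs 6: x=0 → posterior Beta(7, 31/5)
obs 7: x=0 → posterior Beta(7, 36/5)
obs 8: x=0 → posterior Beta(7, 41/5)
obs 9: x=1 → posterior Beta(8, 41/5)
obs 10: x=0 → posterior Beta(8, 46/5)
obs 11: x=1 → posterior Beta(9, 46/5)

45/91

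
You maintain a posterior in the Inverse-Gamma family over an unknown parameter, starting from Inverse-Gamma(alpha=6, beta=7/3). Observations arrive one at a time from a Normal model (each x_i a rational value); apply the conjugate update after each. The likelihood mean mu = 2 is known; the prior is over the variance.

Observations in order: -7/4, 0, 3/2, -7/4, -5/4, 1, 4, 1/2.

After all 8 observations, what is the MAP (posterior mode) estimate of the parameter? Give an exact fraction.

2633/1056

obs 1: x=-7/4 → posterior Inverse-Gamma(13/2, 899/96)
obs 2: x=0 → posterior Inverse-Gamma(7, 1091/96)
obs 3: x=3/2 → posterior Inverse-Gamma(15/2, 1103/96)
obs 4: x=-7/4 → posterior Inverse-Gamma(8, 889/48)
obs 5: x=-5/4 → posterior Inverse-Gamma(17/2, 2285/96)
obs 6: x=1 → posterior Inverse-Gamma(9, 2333/96)
obs 7: x=4 → posterior Inverse-Gamma(19/2, 2525/96)
obs 8: x=1/2 → posterior Inverse-Gamma(10, 2633/96)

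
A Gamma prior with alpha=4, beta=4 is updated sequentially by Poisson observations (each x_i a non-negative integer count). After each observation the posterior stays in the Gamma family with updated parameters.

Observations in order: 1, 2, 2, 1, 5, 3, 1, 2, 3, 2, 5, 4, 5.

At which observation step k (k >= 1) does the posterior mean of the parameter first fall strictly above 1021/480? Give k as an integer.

obs 1: x=1 → posterior Gamma(5, 5)
obs 2: x=2 → posterior Gamma(7, 6)
obs 3: x=2 → posterior Gamma(9, 7)
obs 4: x=1 → posterior Gamma(10, 8)
obs 5: x=5 → posterior Gamma(15, 9)
obs 6: x=3 → posterior Gamma(18, 10)
obs 7: x=1 → posterior Gamma(19, 11)
obs 8: x=2 → posterior Gamma(21, 12)
obs 9: x=3 → posterior Gamma(24, 13)
obs 10: x=2 → posterior Gamma(26, 14)
obs 11: x=5 → posterior Gamma(31, 15)
obs 12: x=4 → posterior Gamma(35, 16)
obs 13: x=5 → posterior Gamma(40, 17)

k = 12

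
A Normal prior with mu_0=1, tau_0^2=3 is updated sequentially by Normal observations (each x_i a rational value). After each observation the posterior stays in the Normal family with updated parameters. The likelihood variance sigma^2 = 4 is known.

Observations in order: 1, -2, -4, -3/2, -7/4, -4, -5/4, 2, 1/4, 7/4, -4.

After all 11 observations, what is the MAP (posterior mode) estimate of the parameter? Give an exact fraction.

-73/74

obs 1: x=1 → posterior Normal(1, 12/7)
obs 2: x=-2 → posterior Normal(1/10, 6/5)
obs 3: x=-4 → posterior Normal(-11/13, 12/13)
obs 4: x=-3/2 → posterior Normal(-31/32, 3/4)
obs 5: x=-7/4 → posterior Normal(-83/76, 12/19)
obs 6: x=-4 → posterior Normal(-131/88, 6/11)
obs 7: x=-5/4 → posterior Normal(-73/50, 12/25)
obs 8: x=2 → posterior Normal(-61/56, 3/7)
obs 9: x=1/4 → posterior Normal(-119/124, 12/31)
obs 10: x=7/4 → posterior Normal(-49/68, 6/17)
obs 11: x=-4 → posterior Normal(-73/74, 12/37)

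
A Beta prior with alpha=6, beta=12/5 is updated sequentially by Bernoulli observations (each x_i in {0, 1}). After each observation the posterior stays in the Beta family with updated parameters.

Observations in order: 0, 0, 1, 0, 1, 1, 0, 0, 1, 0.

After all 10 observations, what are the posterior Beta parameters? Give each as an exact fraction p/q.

obs 1: x=0 → posterior Beta(6, 17/5)
obs 2: x=0 → posterior Beta(6, 22/5)
obs 3: x=1 → posterior Beta(7, 22/5)
obs 4: x=0 → posterior Beta(7, 27/5)
obs 5: x=1 → posterior Beta(8, 27/5)
obs 6: x=1 → posterior Beta(9, 27/5)
obs 7: x=0 → posterior Beta(9, 32/5)
obs 8: x=0 → posterior Beta(9, 37/5)
obs 9: x=1 → posterior Beta(10, 37/5)
obs 10: x=0 → posterior Beta(10, 42/5)

alpha=10, beta=42/5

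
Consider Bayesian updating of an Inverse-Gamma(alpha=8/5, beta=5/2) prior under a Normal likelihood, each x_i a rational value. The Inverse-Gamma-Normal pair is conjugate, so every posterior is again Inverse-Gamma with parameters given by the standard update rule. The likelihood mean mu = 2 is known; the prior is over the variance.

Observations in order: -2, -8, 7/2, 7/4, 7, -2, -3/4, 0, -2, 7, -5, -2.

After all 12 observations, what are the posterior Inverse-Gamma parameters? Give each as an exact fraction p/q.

alpha=38/5, beta=2255/16

obs 1: x=-2 → posterior Inverse-Gamma(21/10, 21/2)
obs 2: x=-8 → posterior Inverse-Gamma(13/5, 121/2)
obs 3: x=7/2 → posterior Inverse-Gamma(31/10, 493/8)
obs 4: x=7/4 → posterior Inverse-Gamma(18/5, 1973/32)
obs 5: x=7 → posterior Inverse-Gamma(41/10, 2373/32)
obs 6: x=-2 → posterior Inverse-Gamma(23/5, 2629/32)
obs 7: x=-3/4 → posterior Inverse-Gamma(51/10, 1375/16)
obs 8: x=0 → posterior Inverse-Gamma(28/5, 1407/16)
obs 9: x=-2 → posterior Inverse-Gamma(61/10, 1535/16)
obs 10: x=7 → posterior Inverse-Gamma(33/5, 1735/16)
obs 11: x=-5 → posterior Inverse-Gamma(71/10, 2127/16)
obs 12: x=-2 → posterior Inverse-Gamma(38/5, 2255/16)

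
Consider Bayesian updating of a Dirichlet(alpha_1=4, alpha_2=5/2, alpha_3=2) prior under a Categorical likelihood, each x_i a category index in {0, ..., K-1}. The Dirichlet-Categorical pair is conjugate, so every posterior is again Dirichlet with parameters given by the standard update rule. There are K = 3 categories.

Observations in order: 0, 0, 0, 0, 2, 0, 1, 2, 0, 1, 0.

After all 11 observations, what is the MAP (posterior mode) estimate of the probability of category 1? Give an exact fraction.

7/33

obs 1: x=0 → posterior Dirichlet(5, 5/2, 2)
obs 2: x=0 → posterior Dirichlet(6, 5/2, 2)
obs 3: x=0 → posterior Dirichlet(7, 5/2, 2)
obs 4: x=0 → posterior Dirichlet(8, 5/2, 2)
obs 5: x=2 → posterior Dirichlet(8, 5/2, 3)
obs 6: x=0 → posterior Dirichlet(9, 5/2, 3)
obs 7: x=1 → posterior Dirichlet(9, 7/2, 3)
obs 8: x=2 → posterior Dirichlet(9, 7/2, 4)
obs 9: x=0 → posterior Dirichlet(10, 7/2, 4)
obs 10: x=1 → posterior Dirichlet(10, 9/2, 4)
obs 11: x=0 → posterior Dirichlet(11, 9/2, 4)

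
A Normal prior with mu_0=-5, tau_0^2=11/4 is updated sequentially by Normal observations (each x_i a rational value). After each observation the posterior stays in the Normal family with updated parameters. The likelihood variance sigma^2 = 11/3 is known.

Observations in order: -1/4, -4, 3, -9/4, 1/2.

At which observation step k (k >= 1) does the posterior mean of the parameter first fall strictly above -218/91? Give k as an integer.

k = 3

obs 1: x=-1/4 → posterior Normal(-83/28, 11/7)
obs 2: x=-4 → posterior Normal(-131/40, 11/10)
obs 3: x=3 → posterior Normal(-95/52, 11/13)
obs 4: x=-9/4 → posterior Normal(-61/32, 11/16)
obs 5: x=1/2 → posterior Normal(-29/19, 11/19)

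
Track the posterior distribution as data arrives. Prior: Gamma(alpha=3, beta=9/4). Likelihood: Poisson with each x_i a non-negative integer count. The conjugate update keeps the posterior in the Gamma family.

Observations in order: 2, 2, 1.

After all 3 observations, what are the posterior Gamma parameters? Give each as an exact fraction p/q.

obs 1: x=2 → posterior Gamma(5, 13/4)
obs 2: x=2 → posterior Gamma(7, 17/4)
obs 3: x=1 → posterior Gamma(8, 21/4)

alpha=8, beta=21/4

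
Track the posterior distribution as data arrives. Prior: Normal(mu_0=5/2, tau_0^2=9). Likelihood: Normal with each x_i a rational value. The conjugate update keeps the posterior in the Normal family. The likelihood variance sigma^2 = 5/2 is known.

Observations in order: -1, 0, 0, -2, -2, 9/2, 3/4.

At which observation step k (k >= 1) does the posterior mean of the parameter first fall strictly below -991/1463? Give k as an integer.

obs 1: x=-1 → posterior Normal(-11/46, 45/23)
obs 2: x=0 → posterior Normal(-11/82, 45/41)
obs 3: x=0 → posterior Normal(-11/118, 45/59)
obs 4: x=-2 → posterior Normal(-83/154, 45/77)
obs 5: x=-2 → posterior Normal(-31/38, 9/19)
obs 6: x=9/2 → posterior Normal(7/226, 45/113)
obs 7: x=3/4 → posterior Normal(17/131, 45/131)

k = 5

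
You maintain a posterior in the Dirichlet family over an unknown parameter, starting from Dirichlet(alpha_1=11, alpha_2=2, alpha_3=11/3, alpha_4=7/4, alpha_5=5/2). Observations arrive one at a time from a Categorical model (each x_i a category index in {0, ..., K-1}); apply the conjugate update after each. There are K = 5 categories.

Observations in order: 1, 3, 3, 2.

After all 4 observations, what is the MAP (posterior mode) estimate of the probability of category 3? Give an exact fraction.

33/239

obs 1: x=1 → posterior Dirichlet(11, 3, 11/3, 7/4, 5/2)
obs 2: x=3 → posterior Dirichlet(11, 3, 11/3, 11/4, 5/2)
obs 3: x=3 → posterior Dirichlet(11, 3, 11/3, 15/4, 5/2)
obs 4: x=2 → posterior Dirichlet(11, 3, 14/3, 15/4, 5/2)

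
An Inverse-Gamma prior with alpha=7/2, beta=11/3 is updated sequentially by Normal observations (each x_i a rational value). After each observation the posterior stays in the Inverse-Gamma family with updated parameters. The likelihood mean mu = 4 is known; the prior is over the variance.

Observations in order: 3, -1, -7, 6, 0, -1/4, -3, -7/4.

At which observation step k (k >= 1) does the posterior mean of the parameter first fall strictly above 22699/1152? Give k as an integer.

obs 1: x=3 → posterior Inverse-Gamma(4, 25/6)
obs 2: x=-1 → posterior Inverse-Gamma(9/2, 50/3)
obs 3: x=-7 → posterior Inverse-Gamma(5, 463/6)
obs 4: x=6 → posterior Inverse-Gamma(11/2, 475/6)
obs 5: x=0 → posterior Inverse-Gamma(6, 523/6)
obs 6: x=-1/4 → posterior Inverse-Gamma(13/2, 9235/96)
obs 7: x=-3 → posterior Inverse-Gamma(7, 11587/96)
obs 8: x=-7/4 → posterior Inverse-Gamma(15/2, 6587/48)

k = 7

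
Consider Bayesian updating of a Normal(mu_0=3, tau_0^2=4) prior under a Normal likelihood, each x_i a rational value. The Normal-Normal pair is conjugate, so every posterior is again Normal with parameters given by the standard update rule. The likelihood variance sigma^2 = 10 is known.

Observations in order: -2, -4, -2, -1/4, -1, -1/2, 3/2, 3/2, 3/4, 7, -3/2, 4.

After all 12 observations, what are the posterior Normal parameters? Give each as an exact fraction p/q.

obs 1: x=-2 → posterior Normal(11/7, 20/7)
obs 2: x=-4 → posterior Normal(1/3, 20/9)
obs 3: x=-2 → posterior Normal(-1/11, 20/11)
obs 4: x=-1/4 → posterior Normal(-3/26, 20/13)
obs 5: x=-1 → posterior Normal(-7/30, 4/3)
obs 6: x=-1/2 → posterior Normal(-9/34, 20/17)
obs 7: x=3/2 → posterior Normal(-3/38, 20/19)
obs 8: x=3/2 → posterior Normal(1/14, 20/21)
obs 9: x=3/4 → posterior Normal(3/23, 20/23)
obs 10: x=7 → posterior Normal(17/25, 4/5)
obs 11: x=-3/2 → posterior Normal(14/27, 20/27)
obs 12: x=4 → posterior Normal(22/29, 20/29)

mu_0=22/29, tau_0^2=20/29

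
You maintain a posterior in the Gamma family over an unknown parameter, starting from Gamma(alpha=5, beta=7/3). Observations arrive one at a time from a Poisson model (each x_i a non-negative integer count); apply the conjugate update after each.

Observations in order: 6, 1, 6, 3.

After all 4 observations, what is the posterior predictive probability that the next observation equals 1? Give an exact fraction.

obs 1: x=6 → posterior Gamma(11, 10/3)
obs 2: x=1 → posterior Gamma(12, 13/3)
obs 3: x=6 → posterior Gamma(18, 16/3)
obs 4: x=3 → posterior Gamma(21, 19/3)

44995198228682511957446654397/341427877364219557396646723584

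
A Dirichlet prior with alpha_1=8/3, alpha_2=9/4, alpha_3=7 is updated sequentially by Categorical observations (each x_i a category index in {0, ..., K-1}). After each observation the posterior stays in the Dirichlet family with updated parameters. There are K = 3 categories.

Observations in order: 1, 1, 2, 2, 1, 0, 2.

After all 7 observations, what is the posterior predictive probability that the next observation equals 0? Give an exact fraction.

obs 1: x=1 → posterior Dirichlet(8/3, 13/4, 7)
obs 2: x=1 → posterior Dirichlet(8/3, 17/4, 7)
obs 3: x=2 → posterior Dirichlet(8/3, 17/4, 8)
obs 4: x=2 → posterior Dirichlet(8/3, 17/4, 9)
obs 5: x=1 → posterior Dirichlet(8/3, 21/4, 9)
obs 6: x=0 → posterior Dirichlet(11/3, 21/4, 9)
obs 7: x=2 → posterior Dirichlet(11/3, 21/4, 10)

44/227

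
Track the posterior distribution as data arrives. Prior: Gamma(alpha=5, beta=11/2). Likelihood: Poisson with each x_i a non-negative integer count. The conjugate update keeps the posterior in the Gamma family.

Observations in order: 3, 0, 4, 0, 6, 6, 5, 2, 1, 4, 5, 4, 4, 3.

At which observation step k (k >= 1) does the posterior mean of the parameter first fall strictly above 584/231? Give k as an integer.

k = 12

obs 1: x=3 → posterior Gamma(8, 13/2)
obs 2: x=0 → posterior Gamma(8, 15/2)
obs 3: x=4 → posterior Gamma(12, 17/2)
obs 4: x=0 → posterior Gamma(12, 19/2)
obs 5: x=6 → posterior Gamma(18, 21/2)
obs 6: x=6 → posterior Gamma(24, 23/2)
obs 7: x=5 → posterior Gamma(29, 25/2)
obs 8: x=2 → posterior Gamma(31, 27/2)
obs 9: x=1 → posterior Gamma(32, 29/2)
obs 10: x=4 → posterior Gamma(36, 31/2)
obs 11: x=5 → posterior Gamma(41, 33/2)
obs 12: x=4 → posterior Gamma(45, 35/2)
obs 13: x=4 → posterior Gamma(49, 37/2)
obs 14: x=3 → posterior Gamma(52, 39/2)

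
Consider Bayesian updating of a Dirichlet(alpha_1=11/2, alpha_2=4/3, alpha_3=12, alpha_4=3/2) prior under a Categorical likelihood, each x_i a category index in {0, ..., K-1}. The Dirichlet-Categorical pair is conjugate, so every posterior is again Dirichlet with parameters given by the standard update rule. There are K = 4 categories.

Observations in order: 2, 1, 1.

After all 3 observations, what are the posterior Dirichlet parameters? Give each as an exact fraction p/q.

obs 1: x=2 → posterior Dirichlet(11/2, 4/3, 13, 3/2)
obs 2: x=1 → posterior Dirichlet(11/2, 7/3, 13, 3/2)
obs 3: x=1 → posterior Dirichlet(11/2, 10/3, 13, 3/2)

alpha_1=11/2, alpha_2=10/3, alpha_3=13, alpha_4=3/2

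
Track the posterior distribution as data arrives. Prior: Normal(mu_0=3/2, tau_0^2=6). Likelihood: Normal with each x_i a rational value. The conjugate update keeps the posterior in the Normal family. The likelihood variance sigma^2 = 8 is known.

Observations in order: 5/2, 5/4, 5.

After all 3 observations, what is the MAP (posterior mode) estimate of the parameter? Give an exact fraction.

129/52

obs 1: x=5/2 → posterior Normal(27/14, 24/7)
obs 2: x=5/4 → posterior Normal(69/40, 12/5)
obs 3: x=5 → posterior Normal(129/52, 24/13)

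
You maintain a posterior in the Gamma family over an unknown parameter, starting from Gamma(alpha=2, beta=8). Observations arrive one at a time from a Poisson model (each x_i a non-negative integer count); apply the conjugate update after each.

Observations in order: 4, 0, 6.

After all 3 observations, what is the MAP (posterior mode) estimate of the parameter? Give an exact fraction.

obs 1: x=4 → posterior Gamma(6, 9)
obs 2: x=0 → posterior Gamma(6, 10)
obs 3: x=6 → posterior Gamma(12, 11)

1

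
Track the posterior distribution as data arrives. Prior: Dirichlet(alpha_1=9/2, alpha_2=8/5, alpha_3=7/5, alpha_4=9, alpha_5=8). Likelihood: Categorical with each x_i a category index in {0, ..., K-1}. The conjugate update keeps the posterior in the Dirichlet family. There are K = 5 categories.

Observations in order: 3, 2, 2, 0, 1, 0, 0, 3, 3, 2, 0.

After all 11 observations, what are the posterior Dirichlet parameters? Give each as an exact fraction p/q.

obs 1: x=3 → posterior Dirichlet(9/2, 8/5, 7/5, 10, 8)
obs 2: x=2 → posterior Dirichlet(9/2, 8/5, 12/5, 10, 8)
obs 3: x=2 → posterior Dirichlet(9/2, 8/5, 17/5, 10, 8)
obs 4: x=0 → posterior Dirichlet(11/2, 8/5, 17/5, 10, 8)
obs 5: x=1 → posterior Dirichlet(11/2, 13/5, 17/5, 10, 8)
obs 6: x=0 → posterior Dirichlet(13/2, 13/5, 17/5, 10, 8)
obs 7: x=0 → posterior Dirichlet(15/2, 13/5, 17/5, 10, 8)
obs 8: x=3 → posterior Dirichlet(15/2, 13/5, 17/5, 11, 8)
obs 9: x=3 → posterior Dirichlet(15/2, 13/5, 17/5, 12, 8)
obs 10: x=2 → posterior Dirichlet(15/2, 13/5, 22/5, 12, 8)
obs 11: x=0 → posterior Dirichlet(17/2, 13/5, 22/5, 12, 8)

alpha_1=17/2, alpha_2=13/5, alpha_3=22/5, alpha_4=12, alpha_5=8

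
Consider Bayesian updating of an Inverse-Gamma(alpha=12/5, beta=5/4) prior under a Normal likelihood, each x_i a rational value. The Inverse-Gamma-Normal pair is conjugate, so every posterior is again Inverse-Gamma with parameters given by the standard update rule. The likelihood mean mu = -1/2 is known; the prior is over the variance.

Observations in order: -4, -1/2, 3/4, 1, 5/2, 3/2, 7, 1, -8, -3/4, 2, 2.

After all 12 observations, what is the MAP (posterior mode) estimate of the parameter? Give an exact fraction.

obs 1: x=-4 → posterior Inverse-Gamma(29/10, 59/8)
obs 2: x=-1/2 → posterior Inverse-Gamma(17/5, 59/8)
obs 3: x=3/4 → posterior Inverse-Gamma(39/10, 261/32)
obs 4: x=1 → posterior Inverse-Gamma(22/5, 297/32)
obs 5: x=5/2 → posterior Inverse-Gamma(49/10, 441/32)
obs 6: x=3/2 → posterior Inverse-Gamma(27/5, 505/32)
obs 7: x=7 → posterior Inverse-Gamma(59/10, 1405/32)
obs 8: x=1 → posterior Inverse-Gamma(32/5, 1441/32)
obs 9: x=-8 → posterior Inverse-Gamma(69/10, 2341/32)
obs 10: x=-3/4 → posterior Inverse-Gamma(37/5, 1171/16)
obs 11: x=2 → posterior Inverse-Gamma(79/10, 1221/16)
obs 12: x=2 → posterior Inverse-Gamma(42/5, 1271/16)

6355/752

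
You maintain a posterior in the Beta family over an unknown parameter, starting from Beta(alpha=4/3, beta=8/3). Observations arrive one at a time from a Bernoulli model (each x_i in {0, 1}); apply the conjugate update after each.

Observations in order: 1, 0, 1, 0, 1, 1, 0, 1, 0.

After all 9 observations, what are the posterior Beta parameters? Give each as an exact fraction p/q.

obs 1: x=1 → posterior Beta(7/3, 8/3)
obs 2: x=0 → posterior Beta(7/3, 11/3)
obs 3: x=1 → posterior Beta(10/3, 11/3)
obs 4: x=0 → posterior Beta(10/3, 14/3)
obs 5: x=1 → posterior Beta(13/3, 14/3)
obs 6: x=1 → posterior Beta(16/3, 14/3)
obs 7: x=0 → posterior Beta(16/3, 17/3)
obs 8: x=1 → posterior Beta(19/3, 17/3)
obs 9: x=0 → posterior Beta(19/3, 20/3)

alpha=19/3, beta=20/3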